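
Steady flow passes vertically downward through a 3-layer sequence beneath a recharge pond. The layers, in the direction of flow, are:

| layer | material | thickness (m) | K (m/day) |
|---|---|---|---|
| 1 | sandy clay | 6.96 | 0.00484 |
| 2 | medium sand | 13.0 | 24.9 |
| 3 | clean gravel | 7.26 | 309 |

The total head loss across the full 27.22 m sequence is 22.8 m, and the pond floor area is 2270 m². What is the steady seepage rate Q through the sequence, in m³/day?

36.0

Flow is perpendicular to layering, so the layers act in series and the equivalent K is the thickness-weighted harmonic mean.
Total thickness L = 6.96 + 13.0 + 7.26 = 27.22 m.
Σ(b_i/K_i) = 6.96/0.00484 + 13.0/24.9 + 7.26/309 = 1439 d.
K_eq = L / Σ(b_i/K_i) = 27.22 / 1439 = 0.01892 m/day.
Q = K_eq · A · (Δh/L) = 0.01892 × 2270 × (22.8/27.22) = 35.98 m³/day.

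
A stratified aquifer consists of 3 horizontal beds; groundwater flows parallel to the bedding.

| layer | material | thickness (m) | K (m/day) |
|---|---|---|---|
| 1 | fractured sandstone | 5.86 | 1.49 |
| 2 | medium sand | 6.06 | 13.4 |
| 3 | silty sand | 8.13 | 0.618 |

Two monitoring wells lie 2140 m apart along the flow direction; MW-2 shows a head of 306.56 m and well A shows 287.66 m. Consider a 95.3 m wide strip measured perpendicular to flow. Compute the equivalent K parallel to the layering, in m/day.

Flow is parallel to layering, so each bed carries its own Darcy discharge and the transmissivities add.
Σ(K_i·b_i) = 1.49×5.86 + 13.4×6.06 + 0.618×8.13 = 94.96 m²/day.
Total thickness b = 20.05 m, so K_eq = Σ(K_i·b_i)/b = 4.736 m/day.

4.74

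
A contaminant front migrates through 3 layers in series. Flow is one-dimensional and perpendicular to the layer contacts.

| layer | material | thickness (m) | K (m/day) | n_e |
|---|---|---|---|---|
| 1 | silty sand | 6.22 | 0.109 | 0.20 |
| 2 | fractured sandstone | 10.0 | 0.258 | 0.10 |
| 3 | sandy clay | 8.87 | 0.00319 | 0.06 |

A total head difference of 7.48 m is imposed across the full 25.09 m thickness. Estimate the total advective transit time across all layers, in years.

With flow normal to the layers, continuity requires the same specific discharge q through every layer.
Σ(b_i/K_i) = 6.22/0.109 + 10.0/0.258 + 8.87/0.00319 = 2876 d.
q = Δh / Σ(b_i/K_i) = 7.48 / 2876 = 0.002600 m/day.
In each layer the seepage velocity is v_i = q/n_i, so the layer transit time is t_i = b_i·n_i / q:
  layer 1 (silty sand): t_1 = 6.22 × 0.20 / 0.002600 = 478.4 d
  layer 2 (fractured sandstone): t_2 = 10.0 × 0.10 / 0.002600 = 384.5 d
  layer 3 (sandy clay): t_3 = 8.87 × 0.06 / 0.002600 = 204.7 d
Total t = Σ t_i = 1068 days = 2.923 years.

2.92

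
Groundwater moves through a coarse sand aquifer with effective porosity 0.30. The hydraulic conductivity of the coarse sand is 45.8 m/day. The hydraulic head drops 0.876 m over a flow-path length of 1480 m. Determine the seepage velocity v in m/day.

0.0904

Hydraulic gradient i = Δh / L = 0.876 / 1480 = 0.0005919.
Darcy flux q = K · i = 45.80 × 0.0005919 = 0.02711 m/day.
Seepage velocity v = q / n_e = 0.02711 / 0.30 = 0.09036 m/day.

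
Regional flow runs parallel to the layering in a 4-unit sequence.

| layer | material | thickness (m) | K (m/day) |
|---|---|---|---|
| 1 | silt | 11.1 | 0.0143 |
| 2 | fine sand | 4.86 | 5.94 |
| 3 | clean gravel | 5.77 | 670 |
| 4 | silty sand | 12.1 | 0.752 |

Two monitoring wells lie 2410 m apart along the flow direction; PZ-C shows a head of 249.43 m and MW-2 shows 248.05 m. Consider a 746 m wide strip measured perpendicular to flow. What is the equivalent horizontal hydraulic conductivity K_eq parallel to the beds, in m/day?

Flow is parallel to layering, so each bed carries its own Darcy discharge and the transmissivities add.
Σ(K_i·b_i) = 0.0143×11.1 + 5.94×4.86 + 670×5.77 + 0.752×12.1 = 3904 m²/day.
Total thickness b = 33.83 m, so K_eq = Σ(K_i·b_i)/b = 115.4 m/day.

115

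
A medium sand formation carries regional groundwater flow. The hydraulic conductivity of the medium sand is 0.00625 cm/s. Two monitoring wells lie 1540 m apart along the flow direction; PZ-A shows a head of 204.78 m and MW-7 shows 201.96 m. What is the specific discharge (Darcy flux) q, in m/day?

Convert K: 0.00625 cm/s × 864 = 5.400 m/day.
Hydraulic gradient i = (204.78 − 201.96) / 1540 = 2.82 / 1540 = 0.001831.
Specific discharge q = K · i = 5.400 × 0.001831 = 0.009888 m/day.

0.00989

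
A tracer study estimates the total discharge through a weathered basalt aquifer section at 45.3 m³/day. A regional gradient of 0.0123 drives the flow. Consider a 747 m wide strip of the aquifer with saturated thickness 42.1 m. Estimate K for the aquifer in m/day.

Cross-sectional area A = 747 × 42.1 = 31449 m².
Hydraulic gradient i = 0.0123.
From Q = K·A·i, K = Q / (A·i) = 45.3 / (31449 × 0.01230) = 0.1171 m/day.

0.117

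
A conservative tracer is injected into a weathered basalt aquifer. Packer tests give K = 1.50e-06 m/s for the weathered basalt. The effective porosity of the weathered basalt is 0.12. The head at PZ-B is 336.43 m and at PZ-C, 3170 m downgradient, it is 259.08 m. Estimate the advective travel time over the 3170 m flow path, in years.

Convert K: 1.50e-06 m/s × 86400 = 0.1296 m/day.
Hydraulic gradient i = (336.43 − 259.08) / 3170 = 77.35 / 3170 = 0.02440.
Darcy flux q = K · i = 0.1296 × 0.02440 = 0.003162 m/day.
Seepage velocity v = q / n_e = 0.003162 / 0.12 = 0.02635 m/day.
Travel time t = L / v = 3170 / 0.02635 = 1.203e+05 days = 329.3 years.

329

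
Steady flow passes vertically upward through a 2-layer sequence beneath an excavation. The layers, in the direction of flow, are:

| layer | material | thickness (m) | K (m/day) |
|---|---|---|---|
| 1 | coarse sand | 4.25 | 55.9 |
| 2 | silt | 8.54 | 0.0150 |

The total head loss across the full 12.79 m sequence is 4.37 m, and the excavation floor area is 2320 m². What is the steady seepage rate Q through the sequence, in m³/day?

17.8

Flow is perpendicular to layering, so the layers act in series and the equivalent K is the thickness-weighted harmonic mean.
Total thickness L = 4.25 + 8.54 = 12.79 m.
Σ(b_i/K_i) = 4.25/55.9 + 8.54/0.0150 = 569.4 d.
K_eq = L / Σ(b_i/K_i) = 12.79 / 569.4 = 0.02246 m/day.
Q = K_eq · A · (Δh/L) = 0.02246 × 2320 × (4.37/12.79) = 17.81 m³/day.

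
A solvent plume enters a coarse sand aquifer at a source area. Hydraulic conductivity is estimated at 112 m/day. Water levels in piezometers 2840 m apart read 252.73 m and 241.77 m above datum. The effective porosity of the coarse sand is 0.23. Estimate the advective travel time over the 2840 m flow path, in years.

4.14

Hydraulic gradient i = (252.73 − 241.77) / 2840 = 10.96 / 2840 = 0.003859.
Darcy flux q = K · i = 112.0 × 0.003859 = 0.4322 m/day.
Seepage velocity v = q / n_e = 0.4322 / 0.23 = 1.879 m/day.
Travel time t = L / v = 2840 / 1.879 = 1511 days = 4.138 years.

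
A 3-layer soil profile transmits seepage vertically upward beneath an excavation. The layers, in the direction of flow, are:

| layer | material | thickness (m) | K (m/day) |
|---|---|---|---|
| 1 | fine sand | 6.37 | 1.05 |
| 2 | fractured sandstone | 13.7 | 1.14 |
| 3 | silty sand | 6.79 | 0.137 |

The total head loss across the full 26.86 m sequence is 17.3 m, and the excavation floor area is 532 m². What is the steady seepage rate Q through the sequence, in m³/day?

136

Flow is perpendicular to layering, so the layers act in series and the equivalent K is the thickness-weighted harmonic mean.
Total thickness L = 6.37 + 13.7 + 6.79 = 26.86 m.
Σ(b_i/K_i) = 6.37/1.05 + 13.7/1.14 + 6.79/0.137 = 67.65 d.
K_eq = L / Σ(b_i/K_i) = 26.86 / 67.65 = 0.3971 m/day.
Q = K_eq · A · (Δh/L) = 0.3971 × 532 × (17.3/26.86) = 136.1 m³/day.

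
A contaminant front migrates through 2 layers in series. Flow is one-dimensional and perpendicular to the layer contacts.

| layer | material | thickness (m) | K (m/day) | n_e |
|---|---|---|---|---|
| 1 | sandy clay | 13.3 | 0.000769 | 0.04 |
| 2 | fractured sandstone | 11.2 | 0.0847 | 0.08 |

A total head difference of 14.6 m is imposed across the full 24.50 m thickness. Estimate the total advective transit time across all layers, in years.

With flow normal to the layers, continuity requires the same specific discharge q through every layer.
Σ(b_i/K_i) = 13.3/0.000769 + 11.2/0.0847 = 17427 d.
q = Δh / Σ(b_i/K_i) = 14.6 / 17427 = 0.0008378 m/day.
In each layer the seepage velocity is v_i = q/n_i, so the layer transit time is t_i = b_i·n_i / q:
  layer 1 (sandy clay): t_1 = 13.3 × 0.04 / 0.0008378 = 635.0 d
  layer 2 (fractured sandstone): t_2 = 11.2 × 0.08 / 0.0008378 = 1070 d
Total t = Σ t_i = 1705 days = 4.667 years.

4.67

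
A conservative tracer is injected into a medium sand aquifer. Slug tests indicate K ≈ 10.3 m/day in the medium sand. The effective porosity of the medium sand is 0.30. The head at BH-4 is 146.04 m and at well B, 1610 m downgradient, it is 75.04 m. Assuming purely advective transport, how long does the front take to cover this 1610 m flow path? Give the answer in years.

Hydraulic gradient i = (146.04 − 75.04) / 1610 = 71 / 1610 = 0.04410.
Darcy flux q = K · i = 10.30 × 0.04410 = 0.4542 m/day.
Seepage velocity v = q / n_e = 0.4542 / 0.30 = 1.514 m/day.
Travel time t = L / v = 1610 / 1.514 = 1063 days = 2.911 years.

2.91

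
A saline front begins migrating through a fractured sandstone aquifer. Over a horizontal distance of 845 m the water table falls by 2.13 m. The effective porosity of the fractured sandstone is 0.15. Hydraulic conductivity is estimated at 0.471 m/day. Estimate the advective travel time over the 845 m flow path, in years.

Hydraulic gradient i = Δh / L = 2.13 / 845 = 0.002521.
Darcy flux q = K · i = 0.4710 × 0.002521 = 0.001187 m/day.
Seepage velocity v = q / n_e = 0.001187 / 0.15 = 0.007915 m/day.
Travel time t = L / v = 845 / 0.007915 = 1.068e+05 days = 292.3 years.

292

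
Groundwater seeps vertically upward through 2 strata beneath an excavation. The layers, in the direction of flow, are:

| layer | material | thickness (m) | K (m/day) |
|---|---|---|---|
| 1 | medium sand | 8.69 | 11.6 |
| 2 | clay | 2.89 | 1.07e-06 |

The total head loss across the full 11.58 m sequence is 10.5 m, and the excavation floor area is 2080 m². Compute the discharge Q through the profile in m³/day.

Flow is perpendicular to layering, so the layers act in series and the equivalent K is the thickness-weighted harmonic mean.
Total thickness L = 8.69 + 2.89 = 11.58 m.
Σ(b_i/K_i) = 8.69/11.6 + 2.89/1.07e-06 = 2.701e+06 d.
K_eq = L / Σ(b_i/K_i) = 11.58 / 2.701e+06 = 4.287e-06 m/day.
Q = K_eq · A · (Δh/L) = 4.287e-06 × 2080 × (10.5/11.58) = 0.008086 m³/day.

0.00809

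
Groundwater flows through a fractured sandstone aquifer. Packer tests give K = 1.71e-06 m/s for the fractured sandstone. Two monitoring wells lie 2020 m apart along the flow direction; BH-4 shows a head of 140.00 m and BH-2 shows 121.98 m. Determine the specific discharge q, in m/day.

0.00132

Convert K: 1.71e-06 m/s × 86400 = 0.1477 m/day.
Hydraulic gradient i = (140.00 − 121.98) / 2020 = 18.02 / 2020 = 0.008921.
Specific discharge q = K · i = 0.1477 × 0.008921 = 0.001318 m/day.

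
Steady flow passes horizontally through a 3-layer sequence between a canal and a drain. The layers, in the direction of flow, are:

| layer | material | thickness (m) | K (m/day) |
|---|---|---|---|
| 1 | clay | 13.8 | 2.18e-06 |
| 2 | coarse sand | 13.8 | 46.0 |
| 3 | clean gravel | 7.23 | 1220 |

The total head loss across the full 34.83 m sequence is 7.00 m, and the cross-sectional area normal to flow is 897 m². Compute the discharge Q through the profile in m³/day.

0.000992

Flow is perpendicular to layering, so the layers act in series and the equivalent K is the thickness-weighted harmonic mean.
Total thickness L = 13.8 + 13.8 + 7.23 = 34.83 m.
Σ(b_i/K_i) = 13.8/2.18e-06 + 13.8/46.0 + 7.23/1220 = 6.330e+06 d.
K_eq = L / Σ(b_i/K_i) = 34.83 / 6.330e+06 = 5.502e-06 m/day.
Q = K_eq · A · (Δh/L) = 5.502e-06 × 897 × (7.00/34.83) = 0.0009919 m³/day.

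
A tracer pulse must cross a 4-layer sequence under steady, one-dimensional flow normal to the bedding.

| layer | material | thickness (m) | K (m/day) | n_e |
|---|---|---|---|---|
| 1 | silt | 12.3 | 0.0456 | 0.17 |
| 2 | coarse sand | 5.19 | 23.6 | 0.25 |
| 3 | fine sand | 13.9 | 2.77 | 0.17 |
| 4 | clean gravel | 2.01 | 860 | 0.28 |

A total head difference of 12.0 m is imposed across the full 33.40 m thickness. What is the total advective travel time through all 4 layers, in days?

145

With flow normal to the layers, continuity requires the same specific discharge q through every layer.
Σ(b_i/K_i) = 12.3/0.0456 + 5.19/23.6 + 13.9/2.77 + 2.01/860 = 275.0 d.
q = Δh / Σ(b_i/K_i) = 12.0 / 275.0 = 0.04364 m/day.
In each layer the seepage velocity is v_i = q/n_i, so the layer transit time is t_i = b_i·n_i / q:
  layer 1 (silt): t_1 = 12.3 × 0.17 / 0.04364 = 47.91 d
  layer 2 (coarse sand): t_2 = 5.19 × 0.25 / 0.04364 = 29.73 d
  layer 3 (fine sand): t_3 = 13.9 × 0.17 / 0.04364 = 54.15 d
  layer 4 (clean gravel): t_4 = 2.01 × 0.28 / 0.04364 = 12.90 d
Total t = Σ t_i = 144.7 days.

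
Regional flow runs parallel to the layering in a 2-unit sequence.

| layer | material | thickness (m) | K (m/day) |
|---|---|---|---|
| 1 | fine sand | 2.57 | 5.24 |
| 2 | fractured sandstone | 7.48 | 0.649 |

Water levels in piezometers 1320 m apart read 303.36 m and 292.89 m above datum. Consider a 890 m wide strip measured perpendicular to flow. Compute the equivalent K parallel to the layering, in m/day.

Flow is parallel to layering, so each bed carries its own Darcy discharge and the transmissivities add.
Σ(K_i·b_i) = 5.24×2.57 + 0.649×7.48 = 18.32 m²/day.
Total thickness b = 10.05 m, so K_eq = Σ(K_i·b_i)/b = 1.823 m/day.

1.82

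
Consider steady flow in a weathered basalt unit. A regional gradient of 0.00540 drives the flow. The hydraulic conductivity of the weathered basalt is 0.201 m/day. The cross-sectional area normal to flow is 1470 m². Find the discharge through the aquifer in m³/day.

Hydraulic gradient i = 0.00540.
Darcy's law: Q = K · A · i = 0.2010 × 1470 × 0.005400 = 1.596 m³/day.

1.60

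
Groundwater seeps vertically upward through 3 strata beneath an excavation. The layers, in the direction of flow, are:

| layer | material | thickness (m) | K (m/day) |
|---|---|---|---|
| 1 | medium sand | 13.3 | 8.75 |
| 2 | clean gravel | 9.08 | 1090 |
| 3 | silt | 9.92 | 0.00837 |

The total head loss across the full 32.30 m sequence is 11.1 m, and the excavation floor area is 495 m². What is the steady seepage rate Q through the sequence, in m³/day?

Flow is perpendicular to layering, so the layers act in series and the equivalent K is the thickness-weighted harmonic mean.
Total thickness L = 13.3 + 9.08 + 9.92 = 32.30 m.
Σ(b_i/K_i) = 13.3/8.75 + 9.08/1090 + 9.92/0.00837 = 1187 d.
K_eq = L / Σ(b_i/K_i) = 32.30 / 1187 = 0.02722 m/day.
Q = K_eq · A · (Δh/L) = 0.02722 × 495 × (11.1/32.30) = 4.630 m³/day.

4.63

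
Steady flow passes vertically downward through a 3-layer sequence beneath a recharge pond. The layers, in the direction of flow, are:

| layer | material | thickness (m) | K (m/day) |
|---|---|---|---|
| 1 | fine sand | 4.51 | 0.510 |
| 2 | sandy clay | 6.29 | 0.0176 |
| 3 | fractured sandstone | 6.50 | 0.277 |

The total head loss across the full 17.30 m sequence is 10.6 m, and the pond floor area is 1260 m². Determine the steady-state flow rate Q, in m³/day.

34.3

Flow is perpendicular to layering, so the layers act in series and the equivalent K is the thickness-weighted harmonic mean.
Total thickness L = 4.51 + 6.29 + 6.50 = 17.30 m.
Σ(b_i/K_i) = 4.51/0.510 + 6.29/0.0176 + 6.50/0.277 = 389.7 d.
K_eq = L / Σ(b_i/K_i) = 17.30 / 389.7 = 0.04439 m/day.
Q = K_eq · A · (Δh/L) = 0.04439 × 1260 × (10.6/17.30) = 34.27 m³/day.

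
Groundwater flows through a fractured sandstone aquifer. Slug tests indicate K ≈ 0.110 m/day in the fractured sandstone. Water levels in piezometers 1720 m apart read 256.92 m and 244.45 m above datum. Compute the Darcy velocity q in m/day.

0.000798

Hydraulic gradient i = (256.92 − 244.45) / 1720 = 12.47 / 1720 = 0.007250.
Specific discharge q = K · i = 0.1100 × 0.007250 = 0.0007975 m/day.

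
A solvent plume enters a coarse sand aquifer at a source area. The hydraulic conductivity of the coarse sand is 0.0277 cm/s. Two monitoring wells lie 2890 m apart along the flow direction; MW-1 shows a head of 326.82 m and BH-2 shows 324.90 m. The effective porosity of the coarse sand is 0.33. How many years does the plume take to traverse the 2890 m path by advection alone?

164

Convert K: 0.0277 cm/s × 864 = 23.93 m/day.
Hydraulic gradient i = (326.82 − 324.90) / 2890 = 1.92 / 2890 = 0.0006644.
Darcy flux q = K · i = 23.93 × 0.0006644 = 0.01590 m/day.
Seepage velocity v = q / n_e = 0.01590 / 0.33 = 0.04818 m/day.
Travel time t = L / v = 2890 / 0.04818 = 59981 days = 164.2 years.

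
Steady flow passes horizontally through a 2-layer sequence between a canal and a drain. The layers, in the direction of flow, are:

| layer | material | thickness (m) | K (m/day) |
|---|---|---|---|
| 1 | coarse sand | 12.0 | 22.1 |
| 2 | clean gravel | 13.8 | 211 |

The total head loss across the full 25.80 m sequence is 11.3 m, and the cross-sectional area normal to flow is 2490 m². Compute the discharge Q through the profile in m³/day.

Flow is perpendicular to layering, so the layers act in series and the equivalent K is the thickness-weighted harmonic mean.
Total thickness L = 12.0 + 13.8 = 25.80 m.
Σ(b_i/K_i) = 12.0/22.1 + 13.8/211 = 0.6084 d.
K_eq = L / Σ(b_i/K_i) = 25.80 / 0.6084 = 42.41 m/day.
Q = K_eq · A · (Δh/L) = 42.41 × 2490 × (11.3/25.80) = 46248 m³/day.

46200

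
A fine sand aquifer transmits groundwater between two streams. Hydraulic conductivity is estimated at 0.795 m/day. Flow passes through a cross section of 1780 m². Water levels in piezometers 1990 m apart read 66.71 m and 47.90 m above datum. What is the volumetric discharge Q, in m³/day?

Hydraulic gradient i = (66.71 − 47.90) / 1990 = 18.81 / 1990 = 0.009452.
Darcy's law: Q = K · A · i = 0.7950 × 1780 × 0.009452 = 13.38 m³/day.

13.4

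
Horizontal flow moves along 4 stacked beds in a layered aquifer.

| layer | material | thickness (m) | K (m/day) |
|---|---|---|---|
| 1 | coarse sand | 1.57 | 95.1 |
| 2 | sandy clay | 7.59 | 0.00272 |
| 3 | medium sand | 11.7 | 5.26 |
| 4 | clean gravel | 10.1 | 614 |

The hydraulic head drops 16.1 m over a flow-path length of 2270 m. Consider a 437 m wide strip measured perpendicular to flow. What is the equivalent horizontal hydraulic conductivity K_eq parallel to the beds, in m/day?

Flow is parallel to layering, so each bed carries its own Darcy discharge and the transmissivities add.
Σ(K_i·b_i) = 95.1×1.57 + 0.00272×7.59 + 5.26×11.7 + 614×10.1 = 6412 m²/day.
Total thickness b = 30.96 m, so K_eq = Σ(K_i·b_i)/b = 207.1 m/day.

207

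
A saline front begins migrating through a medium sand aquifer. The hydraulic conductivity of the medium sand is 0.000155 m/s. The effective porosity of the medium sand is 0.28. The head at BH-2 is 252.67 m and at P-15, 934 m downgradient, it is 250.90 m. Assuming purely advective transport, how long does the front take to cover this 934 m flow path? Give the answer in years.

Convert K: 0.000155 m/s × 86400 = 13.39 m/day.
Hydraulic gradient i = (252.67 − 250.90) / 934 = 1.77 / 934 = 0.001895.
Darcy flux q = K · i = 13.39 × 0.001895 = 0.02538 m/day.
Seepage velocity v = q / n_e = 0.02538 / 0.28 = 0.09064 m/day.
Travel time t = L / v = 934 / 0.09064 = 10305 days = 28.21 years.

28.2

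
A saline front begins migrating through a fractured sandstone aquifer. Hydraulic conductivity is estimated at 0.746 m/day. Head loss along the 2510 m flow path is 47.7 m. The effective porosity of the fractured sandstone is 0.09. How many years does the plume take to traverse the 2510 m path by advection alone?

43.6

Hydraulic gradient i = Δh / L = 47.7 / 2510 = 0.01900.
Darcy flux q = K · i = 0.7460 × 0.01900 = 0.01418 m/day.
Seepage velocity v = q / n_e = 0.01418 / 0.09 = 0.1575 m/day.
Travel time t = L / v = 2510 / 0.1575 = 15934 days = 43.63 years.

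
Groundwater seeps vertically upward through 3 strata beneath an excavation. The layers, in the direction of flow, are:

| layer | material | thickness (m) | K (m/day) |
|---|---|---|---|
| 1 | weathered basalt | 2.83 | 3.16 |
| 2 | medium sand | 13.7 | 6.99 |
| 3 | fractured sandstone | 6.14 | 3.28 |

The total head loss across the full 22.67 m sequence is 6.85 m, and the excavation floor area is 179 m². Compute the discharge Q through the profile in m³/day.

Flow is perpendicular to layering, so the layers act in series and the equivalent K is the thickness-weighted harmonic mean.
Total thickness L = 2.83 + 13.7 + 6.14 = 22.67 m.
Σ(b_i/K_i) = 2.83/3.16 + 13.7/6.99 + 6.14/3.28 = 4.727 d.
K_eq = L / Σ(b_i/K_i) = 22.67 / 4.727 = 4.795 m/day.
Q = K_eq · A · (Δh/L) = 4.795 × 179 × (6.85/22.67) = 259.4 m³/day.

259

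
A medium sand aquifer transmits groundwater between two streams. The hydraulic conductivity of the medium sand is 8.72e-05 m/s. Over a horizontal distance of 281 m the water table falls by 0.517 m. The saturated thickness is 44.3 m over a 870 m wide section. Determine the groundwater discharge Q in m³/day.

Convert K: 8.72e-05 m/s × 86400 = 7.534 m/day.
Cross-sectional area A = 870 × 44.3 = 38541 m².
Hydraulic gradient i = Δh / L = 0.517 / 281 = 0.001840.
Darcy's law: Q = K · A · i = 7.534 × 38541 × 0.001840 = 534.2 m³/day.

534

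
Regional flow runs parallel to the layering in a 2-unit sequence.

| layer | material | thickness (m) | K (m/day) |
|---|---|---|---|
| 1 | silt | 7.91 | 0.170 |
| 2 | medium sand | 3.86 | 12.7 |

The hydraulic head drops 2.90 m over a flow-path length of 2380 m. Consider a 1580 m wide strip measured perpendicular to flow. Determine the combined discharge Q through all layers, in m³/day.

Flow is parallel to layering, so each bed carries its own Darcy discharge and the transmissivities add.
Σ(K_i·b_i) = 0.170×7.91 + 12.7×3.86 = 50.37 m²/day.
Hydraulic gradient i = Δh / L = 2.90 / 2380 = 0.001218.
Q = Σ(K_i·b_i) · W · i = 50.37 × 1580 × 0.001218 = 96.97 m³/day.

97.0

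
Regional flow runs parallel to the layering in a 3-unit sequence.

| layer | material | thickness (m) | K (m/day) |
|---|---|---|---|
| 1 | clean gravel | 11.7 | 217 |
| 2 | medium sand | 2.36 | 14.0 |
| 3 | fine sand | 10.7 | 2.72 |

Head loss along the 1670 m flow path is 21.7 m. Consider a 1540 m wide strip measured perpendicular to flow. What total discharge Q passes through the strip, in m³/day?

Flow is parallel to layering, so each bed carries its own Darcy discharge and the transmissivities add.
Σ(K_i·b_i) = 217×11.7 + 14.0×2.36 + 2.72×10.7 = 2601 m²/day.
Hydraulic gradient i = Δh / L = 21.7 / 1670 = 0.01299.
Q = Σ(K_i·b_i) · W · i = 2601 × 1540 × 0.01299 = 52049 m³/day.

52000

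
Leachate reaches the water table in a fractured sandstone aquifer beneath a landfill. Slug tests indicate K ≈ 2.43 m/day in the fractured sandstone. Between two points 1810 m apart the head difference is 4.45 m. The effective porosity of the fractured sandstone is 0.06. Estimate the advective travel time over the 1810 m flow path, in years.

49.8

Hydraulic gradient i = Δh / L = 4.45 / 1810 = 0.002459.
Darcy flux q = K · i = 2.430 × 0.002459 = 0.005974 m/day.
Seepage velocity v = q / n_e = 0.005974 / 0.06 = 0.09957 m/day.
Travel time t = L / v = 1810 / 0.09957 = 18178 days = 49.77 years.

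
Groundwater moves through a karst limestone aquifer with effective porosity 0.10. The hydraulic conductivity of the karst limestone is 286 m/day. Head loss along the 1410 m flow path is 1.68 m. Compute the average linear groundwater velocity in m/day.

Hydraulic gradient i = Δh / L = 1.68 / 1410 = 0.001191.
Darcy flux q = K · i = 286.0 × 0.001191 = 0.3408 m/day.
Seepage velocity v = q / n_e = 0.3408 / 0.10 = 3.408 m/day.

3.41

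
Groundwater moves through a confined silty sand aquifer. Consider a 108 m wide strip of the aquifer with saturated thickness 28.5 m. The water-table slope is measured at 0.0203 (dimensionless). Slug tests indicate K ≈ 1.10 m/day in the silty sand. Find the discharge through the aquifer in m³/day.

Cross-sectional area A = 108 × 28.5 = 3078 m².
Hydraulic gradient i = 0.0203.
Darcy's law: Q = K · A · i = 1.100 × 3078 × 0.02030 = 68.73 m³/day.

68.7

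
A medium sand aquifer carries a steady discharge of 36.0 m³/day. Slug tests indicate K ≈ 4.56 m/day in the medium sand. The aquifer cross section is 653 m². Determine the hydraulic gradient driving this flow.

From Q = K·A·i, i = Q / (K·A) = 36.0 / (4.560 × 653.0) = 0.01209.

0.0121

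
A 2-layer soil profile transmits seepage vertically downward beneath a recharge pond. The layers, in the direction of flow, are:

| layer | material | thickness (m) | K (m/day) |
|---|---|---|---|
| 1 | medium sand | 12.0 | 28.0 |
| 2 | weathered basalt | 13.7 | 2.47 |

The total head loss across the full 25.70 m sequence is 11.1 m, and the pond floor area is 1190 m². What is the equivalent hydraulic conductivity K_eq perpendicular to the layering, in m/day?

4.30

Flow is perpendicular to layering, so the layers act in series and the equivalent K is the thickness-weighted harmonic mean.
Total thickness L = 12.0 + 13.7 = 25.70 m.
Σ(b_i/K_i) = 12.0/28.0 + 13.7/2.47 = 5.975 d.
K_eq = L / Σ(b_i/K_i) = 25.70 / 5.975 = 4.301 m/day.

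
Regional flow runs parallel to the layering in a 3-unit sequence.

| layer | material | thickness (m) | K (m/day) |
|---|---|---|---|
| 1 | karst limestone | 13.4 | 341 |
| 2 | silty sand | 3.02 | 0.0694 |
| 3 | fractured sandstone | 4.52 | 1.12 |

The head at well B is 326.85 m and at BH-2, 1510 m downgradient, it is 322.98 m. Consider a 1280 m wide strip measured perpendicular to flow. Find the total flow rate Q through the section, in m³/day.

Flow is parallel to layering, so each bed carries its own Darcy discharge and the transmissivities add.
Σ(K_i·b_i) = 341×13.4 + 0.0694×3.02 + 1.12×4.52 = 4575 m²/day.
Hydraulic gradient i = (326.85 − 322.98) / 1510 = 3.87 / 1510 = 0.002563.
Q = Σ(K_i·b_i) · W · i = 4575 × 1280 × 0.002563 = 15007 m³/day.

15000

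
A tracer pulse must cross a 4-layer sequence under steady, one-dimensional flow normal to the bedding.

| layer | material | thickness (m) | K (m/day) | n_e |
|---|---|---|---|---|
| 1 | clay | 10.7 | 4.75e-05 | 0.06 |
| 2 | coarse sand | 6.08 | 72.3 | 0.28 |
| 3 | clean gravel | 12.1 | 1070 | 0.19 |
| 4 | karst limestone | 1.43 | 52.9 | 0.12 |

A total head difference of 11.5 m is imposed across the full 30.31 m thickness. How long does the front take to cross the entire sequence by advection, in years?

With flow normal to the layers, continuity requires the same specific discharge q through every layer.
Σ(b_i/K_i) = 10.7/4.75e-05 + 6.08/72.3 + 12.1/1070 + 1.43/52.9 = 2.253e+05 d.
q = Δh / Σ(b_i/K_i) = 11.5 / 2.253e+05 = 5.105e-05 m/day.
In each layer the seepage velocity is v_i = q/n_i, so the layer transit time is t_i = b_i·n_i / q:
  layer 1 (clay): t_1 = 10.7 × 0.06 / 5.105e-05 = 12576 d
  layer 2 (coarse sand): t_2 = 6.08 × 0.28 / 5.105e-05 = 33347 d
  layer 3 (clean gravel): t_3 = 12.1 × 0.19 / 5.105e-05 = 45033 d
  layer 4 (karst limestone): t_4 = 1.43 × 0.12 / 5.105e-05 = 3361 d
Total t = Σ t_i = 94317 days = 258.2 years.

258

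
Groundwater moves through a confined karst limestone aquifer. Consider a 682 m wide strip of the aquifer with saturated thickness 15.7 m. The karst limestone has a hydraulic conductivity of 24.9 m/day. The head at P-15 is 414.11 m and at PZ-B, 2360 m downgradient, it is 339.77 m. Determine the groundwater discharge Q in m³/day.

Cross-sectional area A = 682 × 15.7 = 10707 m².
Hydraulic gradient i = (414.11 − 339.77) / 2360 = 74.34 / 2360 = 0.03150.
Darcy's law: Q = K · A · i = 24.90 × 10707 × 0.03150 = 8398 m³/day.

8400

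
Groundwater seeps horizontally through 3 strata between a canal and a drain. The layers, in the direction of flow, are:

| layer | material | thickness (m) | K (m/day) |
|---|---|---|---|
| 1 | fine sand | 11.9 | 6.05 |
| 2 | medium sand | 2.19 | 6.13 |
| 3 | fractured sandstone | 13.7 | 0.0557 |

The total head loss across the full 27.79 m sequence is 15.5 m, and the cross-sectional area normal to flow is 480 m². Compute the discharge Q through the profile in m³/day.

30.0

Flow is perpendicular to layering, so the layers act in series and the equivalent K is the thickness-weighted harmonic mean.
Total thickness L = 11.9 + 2.19 + 13.7 = 27.79 m.
Σ(b_i/K_i) = 11.9/6.05 + 2.19/6.13 + 13.7/0.0557 = 248.3 d.
K_eq = L / Σ(b_i/K_i) = 27.79 / 248.3 = 0.1119 m/day.
Q = K_eq · A · (Δh/L) = 0.1119 × 480 × (15.5/27.79) = 29.97 m³/day.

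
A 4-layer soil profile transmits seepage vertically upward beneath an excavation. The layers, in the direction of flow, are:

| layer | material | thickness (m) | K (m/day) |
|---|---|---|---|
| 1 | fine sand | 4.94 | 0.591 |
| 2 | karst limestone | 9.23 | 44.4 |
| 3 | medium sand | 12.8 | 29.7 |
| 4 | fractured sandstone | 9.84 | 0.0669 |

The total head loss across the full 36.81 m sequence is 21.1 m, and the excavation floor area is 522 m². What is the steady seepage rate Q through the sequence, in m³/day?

70.6

Flow is perpendicular to layering, so the layers act in series and the equivalent K is the thickness-weighted harmonic mean.
Total thickness L = 4.94 + 9.23 + 12.8 + 9.84 = 36.81 m.
Σ(b_i/K_i) = 4.94/0.591 + 9.23/44.4 + 12.8/29.7 + 9.84/0.0669 = 156.1 d.
K_eq = L / Σ(b_i/K_i) = 36.81 / 156.1 = 0.2358 m/day.
Q = K_eq · A · (Δh/L) = 0.2358 × 522 × (21.1/36.81) = 70.57 m³/day.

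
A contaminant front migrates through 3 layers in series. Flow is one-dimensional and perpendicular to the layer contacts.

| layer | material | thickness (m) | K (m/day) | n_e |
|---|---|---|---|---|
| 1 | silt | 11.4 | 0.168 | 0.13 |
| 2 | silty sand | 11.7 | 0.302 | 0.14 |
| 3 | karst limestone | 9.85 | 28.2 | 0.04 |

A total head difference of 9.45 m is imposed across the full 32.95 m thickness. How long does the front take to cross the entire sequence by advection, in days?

With flow normal to the layers, continuity requires the same specific discharge q through every layer.
Σ(b_i/K_i) = 11.4/0.168 + 11.7/0.302 + 9.85/28.2 = 106.9 d.
q = Δh / Σ(b_i/K_i) = 9.45 / 106.9 = 0.08836 m/day.
In each layer the seepage velocity is v_i = q/n_i, so the layer transit time is t_i = b_i·n_i / q:
  layer 1 (silt): t_1 = 11.4 × 0.13 / 0.08836 = 16.77 d
  layer 2 (silty sand): t_2 = 11.7 × 0.14 / 0.08836 = 18.54 d
  layer 3 (karst limestone): t_3 = 9.85 × 0.04 / 0.08836 = 4.459 d
Total t = Σ t_i = 39.77 days.

39.8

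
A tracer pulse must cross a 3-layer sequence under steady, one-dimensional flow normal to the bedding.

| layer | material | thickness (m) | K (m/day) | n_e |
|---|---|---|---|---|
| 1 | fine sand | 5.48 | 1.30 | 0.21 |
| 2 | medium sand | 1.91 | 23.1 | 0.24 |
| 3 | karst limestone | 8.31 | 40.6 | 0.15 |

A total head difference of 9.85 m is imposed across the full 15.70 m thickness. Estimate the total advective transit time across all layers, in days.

With flow normal to the layers, continuity requires the same specific discharge q through every layer.
Σ(b_i/K_i) = 5.48/1.30 + 1.91/23.1 + 8.31/40.6 = 4.503 d.
q = Δh / Σ(b_i/K_i) = 9.85 / 4.503 = 2.188 m/day.
In each layer the seepage velocity is v_i = q/n_i, so the layer transit time is t_i = b_i·n_i / q:
  layer 1 (fine sand): t_1 = 5.48 × 0.21 / 2.188 = 0.5261 d
  layer 2 (medium sand): t_2 = 1.91 × 0.24 / 2.188 = 0.2095 d
  layer 3 (karst limestone): t_3 = 8.31 × 0.15 / 2.188 = 0.5698 d
Total t = Σ t_i = 1.305 days.

1.31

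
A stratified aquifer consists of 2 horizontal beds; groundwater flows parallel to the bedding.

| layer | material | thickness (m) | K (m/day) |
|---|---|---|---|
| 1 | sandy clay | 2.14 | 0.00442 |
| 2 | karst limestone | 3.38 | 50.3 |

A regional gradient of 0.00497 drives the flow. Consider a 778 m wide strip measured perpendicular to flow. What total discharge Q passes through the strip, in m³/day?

657

Flow is parallel to layering, so each bed carries its own Darcy discharge and the transmissivities add.
Σ(K_i·b_i) = 0.00442×2.14 + 50.3×3.38 = 170.0 m²/day.
Hydraulic gradient i = 0.00497.
Q = Σ(K_i·b_i) · W · i = 170.0 × 778 × 0.004970 = 657.4 m³/day.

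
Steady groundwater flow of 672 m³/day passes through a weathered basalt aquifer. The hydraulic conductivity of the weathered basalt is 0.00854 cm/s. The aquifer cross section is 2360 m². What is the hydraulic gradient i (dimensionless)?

Convert K: 0.00854 cm/s × 864 = 7.379 m/day.
From Q = K·A·i, i = Q / (K·A) = 672 / (7.379 × 2360) = 0.03859.

0.0386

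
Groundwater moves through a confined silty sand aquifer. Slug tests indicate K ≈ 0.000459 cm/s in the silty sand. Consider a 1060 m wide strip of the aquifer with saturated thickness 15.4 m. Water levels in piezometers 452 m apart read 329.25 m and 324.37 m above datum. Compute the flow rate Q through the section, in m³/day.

69.9

Convert K: 0.000459 cm/s × 864 = 0.3966 m/day.
Cross-sectional area A = 1060 × 15.4 = 16324 m².
Hydraulic gradient i = (329.25 − 324.37) / 452 = 4.88 / 452 = 0.01080.
Darcy's law: Q = K · A · i = 0.3966 × 16324 × 0.01080 = 69.89 m³/day.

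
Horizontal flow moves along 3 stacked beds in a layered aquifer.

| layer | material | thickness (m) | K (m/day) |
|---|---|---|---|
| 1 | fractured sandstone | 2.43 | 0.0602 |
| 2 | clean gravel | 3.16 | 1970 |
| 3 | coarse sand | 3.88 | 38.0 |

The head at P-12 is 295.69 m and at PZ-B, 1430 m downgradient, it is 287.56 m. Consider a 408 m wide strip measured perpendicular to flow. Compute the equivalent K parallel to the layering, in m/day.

Flow is parallel to layering, so each bed carries its own Darcy discharge and the transmissivities add.
Σ(K_i·b_i) = 0.0602×2.43 + 1970×3.16 + 38.0×3.88 = 6373 m²/day.
Total thickness b = 9.470 m, so K_eq = Σ(K_i·b_i)/b = 672.9 m/day.

673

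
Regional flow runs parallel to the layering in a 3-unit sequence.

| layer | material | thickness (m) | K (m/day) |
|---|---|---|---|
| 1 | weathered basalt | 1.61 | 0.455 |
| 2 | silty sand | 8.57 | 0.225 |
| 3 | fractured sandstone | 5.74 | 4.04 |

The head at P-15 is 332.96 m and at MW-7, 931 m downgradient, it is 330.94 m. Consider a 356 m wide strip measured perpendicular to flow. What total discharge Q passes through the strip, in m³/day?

Flow is parallel to layering, so each bed carries its own Darcy discharge and the transmissivities add.
Σ(K_i·b_i) = 0.455×1.61 + 0.225×8.57 + 4.04×5.74 = 25.85 m²/day.
Hydraulic gradient i = (332.96 − 330.94) / 931 = 2.02 / 931 = 0.002170.
Q = Σ(K_i·b_i) · W · i = 25.85 × 356 × 0.002170 = 19.97 m³/day.

20.0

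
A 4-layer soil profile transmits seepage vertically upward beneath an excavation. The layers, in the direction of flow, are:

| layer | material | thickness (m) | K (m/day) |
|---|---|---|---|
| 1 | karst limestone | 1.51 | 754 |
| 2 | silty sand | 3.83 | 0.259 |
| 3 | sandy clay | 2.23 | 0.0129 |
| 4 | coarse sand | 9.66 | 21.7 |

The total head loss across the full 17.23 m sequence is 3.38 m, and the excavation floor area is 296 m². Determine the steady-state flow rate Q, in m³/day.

Flow is perpendicular to layering, so the layers act in series and the equivalent K is the thickness-weighted harmonic mean.
Total thickness L = 1.51 + 3.83 + 2.23 + 9.66 = 17.23 m.
Σ(b_i/K_i) = 1.51/754 + 3.83/0.259 + 2.23/0.0129 + 9.66/21.7 = 188.1 d.
K_eq = L / Σ(b_i/K_i) = 17.23 / 188.1 = 0.09160 m/day.
Q = K_eq · A · (Δh/L) = 0.09160 × 296 × (3.38/17.23) = 5.319 m³/day.

5.32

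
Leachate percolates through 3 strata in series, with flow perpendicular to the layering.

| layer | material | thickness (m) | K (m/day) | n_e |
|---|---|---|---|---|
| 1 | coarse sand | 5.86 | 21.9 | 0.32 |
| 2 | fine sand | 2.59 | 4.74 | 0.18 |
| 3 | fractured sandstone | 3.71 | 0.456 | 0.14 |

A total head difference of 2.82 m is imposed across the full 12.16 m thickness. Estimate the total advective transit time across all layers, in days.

9.08

With flow normal to the layers, continuity requires the same specific discharge q through every layer.
Σ(b_i/K_i) = 5.86/21.9 + 2.59/4.74 + 3.71/0.456 = 8.950 d.
q = Δh / Σ(b_i/K_i) = 2.82 / 8.950 = 0.3151 m/day.
In each layer the seepage velocity is v_i = q/n_i, so the layer transit time is t_i = b_i·n_i / q:
  layer 1 (coarse sand): t_1 = 5.86 × 0.32 / 0.3151 = 5.951 d
  layer 2 (fine sand): t_2 = 2.59 × 0.18 / 0.3151 = 1.480 d
  layer 3 (fractured sandstone): t_3 = 3.71 × 0.14 / 0.3151 = 1.648 d
Total t = Σ t_i = 9.079 days.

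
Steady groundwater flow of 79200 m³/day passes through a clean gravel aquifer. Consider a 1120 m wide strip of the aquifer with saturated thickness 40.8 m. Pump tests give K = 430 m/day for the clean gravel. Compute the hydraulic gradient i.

Cross-sectional area A = 1120 × 40.8 = 45696 m².
From Q = K·A·i, i = Q / (K·A) = 79200 / (430.0 × 45696) = 0.004031.

0.00403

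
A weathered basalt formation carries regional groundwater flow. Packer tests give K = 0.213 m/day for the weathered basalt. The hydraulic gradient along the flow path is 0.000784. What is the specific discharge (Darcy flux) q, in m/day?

0.000167

Hydraulic gradient i = 0.000784.
Specific discharge q = K · i = 0.2130 × 0.0007840 = 0.0001670 m/day.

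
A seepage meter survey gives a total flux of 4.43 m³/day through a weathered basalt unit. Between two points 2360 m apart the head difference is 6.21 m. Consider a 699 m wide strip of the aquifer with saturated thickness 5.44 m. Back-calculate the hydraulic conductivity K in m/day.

Cross-sectional area A = 699 × 5.44 = 3803 m².
Hydraulic gradient i = Δh / L = 6.21 / 2360 = 0.002631.
From Q = K·A·i, K = Q / (A·i) = 4.43 / (3803 × 0.002631) = 0.4427 m/day.

0.443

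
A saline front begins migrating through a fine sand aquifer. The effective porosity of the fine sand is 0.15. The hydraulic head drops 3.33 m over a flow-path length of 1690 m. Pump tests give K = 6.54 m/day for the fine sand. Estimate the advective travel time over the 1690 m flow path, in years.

53.9

Hydraulic gradient i = Δh / L = 3.33 / 1690 = 0.001970.
Darcy flux q = K · i = 6.540 × 0.001970 = 0.01289 m/day.
Seepage velocity v = q / n_e = 0.01289 / 0.15 = 0.08591 m/day.
Travel time t = L / v = 1690 / 0.08591 = 19672 days = 53.86 years.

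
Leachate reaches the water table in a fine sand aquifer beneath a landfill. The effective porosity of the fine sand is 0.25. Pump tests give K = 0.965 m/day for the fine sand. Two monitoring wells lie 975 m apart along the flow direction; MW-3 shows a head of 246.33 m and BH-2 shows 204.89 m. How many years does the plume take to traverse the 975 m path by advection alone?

Hydraulic gradient i = (246.33 − 204.89) / 975 = 41.44 / 975 = 0.04250.
Darcy flux q = K · i = 0.9650 × 0.04250 = 0.04101 m/day.
Seepage velocity v = q / n_e = 0.04101 / 0.25 = 0.1641 m/day.
Travel time t = L / v = 975 / 0.1641 = 5943 days = 16.27 years.

16.3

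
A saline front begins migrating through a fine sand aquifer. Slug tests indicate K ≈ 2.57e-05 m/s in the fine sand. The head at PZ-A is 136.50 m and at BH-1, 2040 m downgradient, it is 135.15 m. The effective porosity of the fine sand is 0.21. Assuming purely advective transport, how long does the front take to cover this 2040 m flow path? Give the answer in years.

798

Convert K: 2.57e-05 m/s × 86400 = 2.220 m/day.
Hydraulic gradient i = (136.50 − 135.15) / 2040 = 1.35 / 2040 = 0.0006618.
Darcy flux q = K · i = 2.220 × 0.0006618 = 0.001469 m/day.
Seepage velocity v = q / n_e = 0.001469 / 0.21 = 0.006997 m/day.
Travel time t = L / v = 2040 / 0.006997 = 2.915e+05 days = 798.2 years.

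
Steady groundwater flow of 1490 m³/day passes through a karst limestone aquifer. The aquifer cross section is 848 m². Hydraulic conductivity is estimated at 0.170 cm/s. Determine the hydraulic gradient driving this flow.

Convert K: 0.170 cm/s × 864 = 146.9 m/day.
From Q = K·A·i, i = Q / (K·A) = 1490 / (146.9 × 848.0) = 0.01196.

0.0120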